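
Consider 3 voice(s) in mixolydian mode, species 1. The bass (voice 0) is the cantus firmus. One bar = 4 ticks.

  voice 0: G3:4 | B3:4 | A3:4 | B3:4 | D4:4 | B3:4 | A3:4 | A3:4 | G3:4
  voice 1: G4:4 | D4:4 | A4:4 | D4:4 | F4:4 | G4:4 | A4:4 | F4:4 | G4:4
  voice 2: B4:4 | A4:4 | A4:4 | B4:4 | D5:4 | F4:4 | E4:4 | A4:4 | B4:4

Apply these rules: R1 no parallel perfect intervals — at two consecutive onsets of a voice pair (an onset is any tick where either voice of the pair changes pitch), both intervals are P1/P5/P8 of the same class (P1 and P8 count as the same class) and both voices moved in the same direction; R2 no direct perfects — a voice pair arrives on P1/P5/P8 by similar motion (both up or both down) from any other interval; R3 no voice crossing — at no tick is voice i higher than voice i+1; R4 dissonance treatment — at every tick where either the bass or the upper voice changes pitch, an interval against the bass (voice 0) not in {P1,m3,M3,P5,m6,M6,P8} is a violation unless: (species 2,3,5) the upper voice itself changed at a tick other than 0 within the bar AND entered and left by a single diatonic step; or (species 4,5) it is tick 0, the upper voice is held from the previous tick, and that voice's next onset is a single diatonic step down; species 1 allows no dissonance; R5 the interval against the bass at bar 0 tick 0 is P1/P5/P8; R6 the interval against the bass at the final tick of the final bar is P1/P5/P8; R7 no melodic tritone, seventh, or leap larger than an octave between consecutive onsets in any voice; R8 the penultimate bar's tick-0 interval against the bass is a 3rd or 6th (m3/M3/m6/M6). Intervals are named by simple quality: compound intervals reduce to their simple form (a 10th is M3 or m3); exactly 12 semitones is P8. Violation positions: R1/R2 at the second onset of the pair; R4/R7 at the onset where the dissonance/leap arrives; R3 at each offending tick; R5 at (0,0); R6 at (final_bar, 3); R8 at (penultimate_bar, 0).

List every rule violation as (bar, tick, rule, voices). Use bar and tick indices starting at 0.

(0, 0, R5, (0, 2))
(1, 0, R2, (1, 2))
(1, 0, R4, (0, 2))
(3, 0, R1, (0, 2))
(4, 0, R1, (0, 2))
(5, 0, R3, (1, 2))
(5, 0, R4, (0, 2))
(5, 1, R3, (1, 2))
(5, 2, R3, (1, 2))
(5, 3, R3, (1, 2))
(6, 0, R2, (0, 2))
(6, 0, R3, (1, 2))
(6, 1, R3, (1, 2))
(6, 2, R3, (1, 2))
(6, 3, R3, (1, 2))
(7, 0, R8, (0, 2))
(8, 3, R6, (0, 2))

bar 0: v0=G3 v1=G4 v2=B4 downbeat M3
bar 1: v0=B3 v1=D4 v2=A4 downbeat m7
bar 2: v0=A3 v1=A4 v2=A4 downbeat P8
bar 3: v0=B3 v1=D4 v2=B4 downbeat P8
bar 4: v0=D4 v1=F4 v2=D5 downbeat P8
bar 5: v0=B3 v1=G4 v2=F4 downbeat TT
bar 6: v0=A3 v1=A4 v2=E4 downbeat P5
bar 7: v0=A3 v1=F4 v2=A4 downbeat P8
bar 8: v0=G3 v1=G4 v2=B4 downbeat M3
  -> R5 @ bar 0 tick 0 v(0, 2): opens on M3
  -> R2 @ bar 1 tick 0 v(1, 2): G4/B4 M3 -> D4/A4 P5 similar
  -> R4 @ bar 1 tick 0 v(0, 2): B3/A4 m7 untreated
  -> R1 @ bar 3 tick 0 v(0, 2): A3/A4 P8 -> B3/B4 P8 similar
  -> R1 @ bar 4 tick 0 v(0, 2): B3/B4 P8 -> D4/D5 P8 similar
  -> R3 @ bar 5 tick 0 v(1, 2): G4 above F4
  -> R4 @ bar 5 tick 0 v(0, 2): B3/F4 TT untreated
  -> R3 @ bar 5 tick 1 v(1, 2): G4 above F4
  -> R3 @ bar 5 tick 2 v(1, 2): G4 above F4
  -> R3 @ bar 5 tick 3 v(1, 2): G4 above F4
  -> R2 @ bar 6 tick 0 v(0, 2): B3/F4 TT -> A3/E4 P5 similar
  -> R3 @ bar 6 tick 0 v(1, 2): A4 above E4
  -> R3 @ bar 6 tick 1 v(1, 2): A4 above E4
  -> R3 @ bar 6 tick 2 v(1, 2): A4 above E4
  -> R3 @ bar 6 tick 3 v(1, 2): A4 above E4
  -> R8 @ bar 7 tick 0 v(0, 2): penult P8 not 3rd/6th
  -> R6 @ bar 8 tick 3 v(0, 2): closes on M3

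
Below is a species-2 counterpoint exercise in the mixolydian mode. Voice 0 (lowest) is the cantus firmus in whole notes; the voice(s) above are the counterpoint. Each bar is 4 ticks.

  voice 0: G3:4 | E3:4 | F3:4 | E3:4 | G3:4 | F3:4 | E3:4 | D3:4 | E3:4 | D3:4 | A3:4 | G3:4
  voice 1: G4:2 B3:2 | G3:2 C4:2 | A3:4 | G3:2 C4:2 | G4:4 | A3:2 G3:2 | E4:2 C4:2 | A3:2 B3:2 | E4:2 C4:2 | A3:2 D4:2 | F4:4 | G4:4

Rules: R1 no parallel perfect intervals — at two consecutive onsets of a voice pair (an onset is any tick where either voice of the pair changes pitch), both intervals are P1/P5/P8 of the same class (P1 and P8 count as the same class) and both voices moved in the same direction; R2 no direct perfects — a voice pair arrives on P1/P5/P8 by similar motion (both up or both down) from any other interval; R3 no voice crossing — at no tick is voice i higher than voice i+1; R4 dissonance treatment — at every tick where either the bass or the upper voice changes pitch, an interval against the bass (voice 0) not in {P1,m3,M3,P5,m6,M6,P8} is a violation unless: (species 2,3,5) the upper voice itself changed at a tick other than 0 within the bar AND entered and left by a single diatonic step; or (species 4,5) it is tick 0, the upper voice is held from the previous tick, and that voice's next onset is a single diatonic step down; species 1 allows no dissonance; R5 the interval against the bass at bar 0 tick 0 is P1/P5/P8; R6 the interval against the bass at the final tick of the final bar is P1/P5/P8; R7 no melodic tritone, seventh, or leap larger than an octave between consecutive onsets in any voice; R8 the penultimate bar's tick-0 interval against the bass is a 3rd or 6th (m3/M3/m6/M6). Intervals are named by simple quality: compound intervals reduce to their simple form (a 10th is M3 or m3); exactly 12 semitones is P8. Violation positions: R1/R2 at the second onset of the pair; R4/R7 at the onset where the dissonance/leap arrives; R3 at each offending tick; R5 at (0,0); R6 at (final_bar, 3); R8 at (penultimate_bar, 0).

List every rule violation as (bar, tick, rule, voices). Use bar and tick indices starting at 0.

bar 0: v0=G3 v1=G4 downbeat P8
bar 1: v0=E3 v1=G3 downbeat m3
bar 2: v0=F3 v1=A3 downbeat M3
bar 3: v0=E3 v1=G3 downbeat m3
bar 4: v0=G3 v1=G4 downbeat P8
bar 5: v0=F3 v1=A3 downbeat M3
bar 6: v0=E3 v1=E4 downbeat P8
bar 7: v0=D3 v1=A3 downbeat P5
bar 8: v0=E3 v1=E4 downbeat P8
bar 9: v0=D3 v1=A3 downbeat P5
bar 10: v0=A3 v1=F4 downbeat m6
bar 11: v0=G3 v1=G4 downbeat P8
  -> R2 @ bar 4 tick 0 v(0, 1): E3/C4 m6 -> G3/G4 P8 similar
  -> R7 @ bar 5 tick 0 v(1,): G4->A3 leap 10st
  -> R4 @ bar 5 tick 2 v(0, 1): F3/G3 M2 untreated
  -> R2 @ bar 7 tick 0 v(0, 1): E3/C4 m6 -> D3/A3 P5 similar
  -> R2 @ bar 8 tick 0 v(0, 1): D3/B3 M6 -> E3/E4 P8 similar
  -> R2 @ bar 9 tick 0 v(0, 1): E3/C4 m6 -> D3/A3 P5 similar

(4, 0, R2, (0, 1))
(5, 0, R7, (1,))
(5, 2, R4, (0, 1))
(7, 0, R2, (0, 1))
(8, 0, R2, (0, 1))
(9, 0, R2, (0, 1))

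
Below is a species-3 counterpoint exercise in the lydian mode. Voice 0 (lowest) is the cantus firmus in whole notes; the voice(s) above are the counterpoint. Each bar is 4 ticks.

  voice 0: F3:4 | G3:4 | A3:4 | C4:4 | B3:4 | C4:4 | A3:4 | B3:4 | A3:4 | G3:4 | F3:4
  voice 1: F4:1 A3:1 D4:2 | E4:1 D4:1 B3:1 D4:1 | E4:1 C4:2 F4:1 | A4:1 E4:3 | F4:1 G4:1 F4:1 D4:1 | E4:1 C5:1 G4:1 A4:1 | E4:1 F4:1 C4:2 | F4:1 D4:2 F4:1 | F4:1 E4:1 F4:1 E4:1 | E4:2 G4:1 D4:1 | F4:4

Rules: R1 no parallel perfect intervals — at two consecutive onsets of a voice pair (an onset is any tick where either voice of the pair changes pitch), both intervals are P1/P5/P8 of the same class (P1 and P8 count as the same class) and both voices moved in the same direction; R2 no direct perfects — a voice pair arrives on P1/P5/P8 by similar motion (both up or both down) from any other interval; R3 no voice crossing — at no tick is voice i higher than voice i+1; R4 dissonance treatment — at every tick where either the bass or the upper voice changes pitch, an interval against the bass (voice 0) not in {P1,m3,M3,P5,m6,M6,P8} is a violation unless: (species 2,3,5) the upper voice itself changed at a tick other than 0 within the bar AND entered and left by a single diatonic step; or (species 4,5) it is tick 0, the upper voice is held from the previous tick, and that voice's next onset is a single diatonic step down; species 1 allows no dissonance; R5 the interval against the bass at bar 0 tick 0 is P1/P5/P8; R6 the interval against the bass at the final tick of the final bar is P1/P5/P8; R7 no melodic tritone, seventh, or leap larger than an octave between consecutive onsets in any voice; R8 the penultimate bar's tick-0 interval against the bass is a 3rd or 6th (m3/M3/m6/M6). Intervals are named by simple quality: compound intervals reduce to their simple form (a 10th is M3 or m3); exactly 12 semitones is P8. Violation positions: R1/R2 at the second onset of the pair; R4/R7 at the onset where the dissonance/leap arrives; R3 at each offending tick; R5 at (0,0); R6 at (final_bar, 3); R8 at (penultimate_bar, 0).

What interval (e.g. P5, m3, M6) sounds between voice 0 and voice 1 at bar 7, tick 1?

voice 0=B3 voice 1=D4 -> m3

m3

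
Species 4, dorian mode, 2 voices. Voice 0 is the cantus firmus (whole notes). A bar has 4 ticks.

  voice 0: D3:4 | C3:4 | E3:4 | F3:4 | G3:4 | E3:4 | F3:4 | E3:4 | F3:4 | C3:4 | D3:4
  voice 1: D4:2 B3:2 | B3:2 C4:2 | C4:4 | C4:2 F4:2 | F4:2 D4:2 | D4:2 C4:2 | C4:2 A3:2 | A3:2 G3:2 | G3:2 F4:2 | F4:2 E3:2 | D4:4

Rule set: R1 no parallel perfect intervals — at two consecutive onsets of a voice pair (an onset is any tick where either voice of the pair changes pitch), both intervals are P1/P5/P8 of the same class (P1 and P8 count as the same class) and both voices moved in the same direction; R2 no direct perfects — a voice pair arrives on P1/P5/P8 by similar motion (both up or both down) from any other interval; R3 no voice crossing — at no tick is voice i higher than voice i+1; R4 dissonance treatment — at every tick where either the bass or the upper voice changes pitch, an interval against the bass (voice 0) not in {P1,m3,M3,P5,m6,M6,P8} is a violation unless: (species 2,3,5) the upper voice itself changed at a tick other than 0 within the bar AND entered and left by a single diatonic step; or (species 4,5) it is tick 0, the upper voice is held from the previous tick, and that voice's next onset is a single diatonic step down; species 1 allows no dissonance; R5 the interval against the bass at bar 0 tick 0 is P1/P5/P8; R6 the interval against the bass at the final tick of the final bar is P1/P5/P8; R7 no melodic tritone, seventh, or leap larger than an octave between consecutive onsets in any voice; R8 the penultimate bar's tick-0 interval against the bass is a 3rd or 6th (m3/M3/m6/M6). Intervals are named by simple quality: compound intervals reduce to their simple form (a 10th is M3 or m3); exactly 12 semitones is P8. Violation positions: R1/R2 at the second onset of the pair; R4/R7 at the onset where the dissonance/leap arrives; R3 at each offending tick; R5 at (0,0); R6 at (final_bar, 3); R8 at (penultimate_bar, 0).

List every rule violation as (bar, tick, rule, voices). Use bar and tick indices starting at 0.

bar 0: v0=D3 v1=D4 downbeat P8
bar 1: v0=C3 v1=B3 downbeat M7
bar 2: v0=E3 v1=C4 downbeat m6
bar 3: v0=F3 v1=C4 downbeat P5
bar 4: v0=G3 v1=F4 downbeat m7
bar 5: v0=E3 v1=D4 downbeat m7
bar 6: v0=F3 v1=C4 downbeat P5
bar 7: v0=E3 v1=A3 downbeat P4
bar 8: v0=F3 v1=G3 downbeat M2
bar 9: v0=C3 v1=F4 downbeat P4
bar 10: v0=D3 v1=D4 downbeat P8
  -> R4 @ bar 1 tick 0 v(0, 1): C3/B3 M7 untreated
  -> R4 @ bar 4 tick 0 v(0, 1): G3/F4 m7 untreated
  -> R4 @ bar 8 tick 0 v(0, 1): F3/G3 M2 untreated
  -> R7 @ bar 8 tick 2 v(1,): G3->F4 leap 10st
  -> R4 @ bar 9 tick 0 v(0, 1): C3/F4 P4 untreated
  -> R8 @ bar 9 tick 0 v(0, 1): penult P4 not 3rd/6th
  -> R7 @ bar 9 tick 2 v(1,): F4->E3 leap 13st
  -> R2 @ bar 10 tick 0 v(0, 1): C3/E3 M3 -> D3/D4 P8 similar
  -> R7 @ bar 10 tick 0 v(1,): E3->D4 leap 10st

(1, 0, R4, (0, 1))
(4, 0, R4, (0, 1))
(8, 0, R4, (0, 1))
(8, 2, R7, (1,))
(9, 0, R4, (0, 1))
(9, 0, R8, (0, 1))
(9, 2, R7, (1,))
(10, 0, R2, (0, 1))
(10, 0, R7, (1,))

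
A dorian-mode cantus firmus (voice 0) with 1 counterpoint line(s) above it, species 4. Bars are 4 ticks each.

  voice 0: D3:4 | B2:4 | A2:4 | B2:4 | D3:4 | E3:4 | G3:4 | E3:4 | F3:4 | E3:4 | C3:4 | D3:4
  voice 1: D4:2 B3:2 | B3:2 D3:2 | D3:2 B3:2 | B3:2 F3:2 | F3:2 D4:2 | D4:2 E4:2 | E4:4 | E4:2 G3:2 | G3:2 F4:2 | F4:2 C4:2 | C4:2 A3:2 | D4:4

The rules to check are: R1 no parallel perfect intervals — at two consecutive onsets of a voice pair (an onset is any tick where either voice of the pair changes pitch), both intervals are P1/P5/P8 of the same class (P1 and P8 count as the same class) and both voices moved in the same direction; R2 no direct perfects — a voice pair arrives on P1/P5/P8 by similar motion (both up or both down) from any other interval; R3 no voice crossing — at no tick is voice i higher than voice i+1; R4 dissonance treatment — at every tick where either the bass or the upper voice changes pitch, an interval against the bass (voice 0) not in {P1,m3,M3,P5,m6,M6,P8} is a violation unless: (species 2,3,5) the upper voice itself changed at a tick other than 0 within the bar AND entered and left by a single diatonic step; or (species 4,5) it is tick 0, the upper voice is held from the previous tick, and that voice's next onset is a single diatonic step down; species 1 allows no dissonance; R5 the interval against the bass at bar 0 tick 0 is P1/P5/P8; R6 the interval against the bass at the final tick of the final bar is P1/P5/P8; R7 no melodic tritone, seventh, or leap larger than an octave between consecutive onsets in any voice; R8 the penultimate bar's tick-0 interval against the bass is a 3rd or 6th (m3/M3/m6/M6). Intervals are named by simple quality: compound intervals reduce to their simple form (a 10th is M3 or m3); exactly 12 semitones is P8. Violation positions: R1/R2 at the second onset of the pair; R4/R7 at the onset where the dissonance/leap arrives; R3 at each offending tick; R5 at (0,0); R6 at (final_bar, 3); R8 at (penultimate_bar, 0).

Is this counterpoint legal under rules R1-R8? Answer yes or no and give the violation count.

bar 0: v0=D3 v1=D4 (P8)
bar 1: v0=B2 v1=B3 (P8)
bar 2: v0=A2 v1=D3 (P4)
bar 3: v0=B2 v1=B3 (P8)
bar 4: v0=D3 v1=F3 (m3)
bar 5: v0=E3 v1=D4 (m7)
bar 6: v0=G3 v1=E4 (M6)
bar 7: v0=E3 v1=E4 (P8)
bar 8: v0=F3 v1=G3 (M2)
bar 9: v0=E3 v1=F4 (m2)
bar 10: v0=C3 v1=C4 (P8)
bar 11: v0=D3 v1=D4 (P8)
  R4 @ bar2.0: A2/D3 P4 untreated
  R4 @ bar2.2: A2/B3 M2 untreated
  R4 @ bar3.2: B2/F3 TT untreated
  R7 @ bar3.2: B3->F3 leap 6st
  R4 @ bar5.0: E3/D4 m7 untreated
  R4 @ bar8.0: F3/G3 M2 untreated
  R7 @ bar8.2: G3->F4 leap 10st
  R4 @ bar9.0: E3/F4 m2 untreated
  R8 @ bar10.0: penult P8 not 3rd/6th
  R2 @ bar11.0: C3/A3 M6 -> D3/D4 P8 similar

No (10 violations)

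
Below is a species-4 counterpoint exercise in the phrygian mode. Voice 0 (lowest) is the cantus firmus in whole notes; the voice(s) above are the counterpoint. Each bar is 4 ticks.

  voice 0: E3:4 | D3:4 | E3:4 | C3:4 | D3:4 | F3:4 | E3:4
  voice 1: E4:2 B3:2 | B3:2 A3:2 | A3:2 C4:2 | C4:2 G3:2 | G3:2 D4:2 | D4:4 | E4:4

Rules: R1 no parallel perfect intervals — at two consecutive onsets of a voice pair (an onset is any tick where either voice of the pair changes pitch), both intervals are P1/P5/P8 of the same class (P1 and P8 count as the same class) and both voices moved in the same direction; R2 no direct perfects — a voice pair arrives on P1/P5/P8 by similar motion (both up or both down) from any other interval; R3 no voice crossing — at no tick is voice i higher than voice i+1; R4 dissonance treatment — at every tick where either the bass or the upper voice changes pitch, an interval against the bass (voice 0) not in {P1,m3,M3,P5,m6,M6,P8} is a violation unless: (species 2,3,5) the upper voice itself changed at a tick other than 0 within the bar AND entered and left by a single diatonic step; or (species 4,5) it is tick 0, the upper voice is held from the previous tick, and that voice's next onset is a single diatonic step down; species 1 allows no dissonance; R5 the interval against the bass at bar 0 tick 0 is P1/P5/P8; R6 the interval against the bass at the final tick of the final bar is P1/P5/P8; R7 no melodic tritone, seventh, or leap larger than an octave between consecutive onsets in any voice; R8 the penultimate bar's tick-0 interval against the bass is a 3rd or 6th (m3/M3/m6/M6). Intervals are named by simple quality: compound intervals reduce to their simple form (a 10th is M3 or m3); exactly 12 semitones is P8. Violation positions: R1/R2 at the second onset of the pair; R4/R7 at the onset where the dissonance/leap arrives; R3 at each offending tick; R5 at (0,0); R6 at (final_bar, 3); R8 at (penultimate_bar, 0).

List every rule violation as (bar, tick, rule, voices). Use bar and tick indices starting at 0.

bar 0: v0=E3 v1=E4 downbeat P8
bar 1: v0=D3 v1=B3 downbeat M6
bar 2: v0=E3 v1=A3 downbeat P4
bar 3: v0=C3 v1=C4 downbeat P8
bar 4: v0=D3 v1=G3 downbeat P4
bar 5: v0=F3 v1=D4 downbeat M6
bar 6: v0=E3 v1=E4 downbeat P8
  -> R4 @ bar 2 tick 0 v(0, 1): E3/A3 P4 untreated
  -> R4 @ bar 4 tick 0 v(0, 1): D3/G3 P4 untreated

(2, 0, R4, (0, 1))
(4, 0, R4, (0, 1))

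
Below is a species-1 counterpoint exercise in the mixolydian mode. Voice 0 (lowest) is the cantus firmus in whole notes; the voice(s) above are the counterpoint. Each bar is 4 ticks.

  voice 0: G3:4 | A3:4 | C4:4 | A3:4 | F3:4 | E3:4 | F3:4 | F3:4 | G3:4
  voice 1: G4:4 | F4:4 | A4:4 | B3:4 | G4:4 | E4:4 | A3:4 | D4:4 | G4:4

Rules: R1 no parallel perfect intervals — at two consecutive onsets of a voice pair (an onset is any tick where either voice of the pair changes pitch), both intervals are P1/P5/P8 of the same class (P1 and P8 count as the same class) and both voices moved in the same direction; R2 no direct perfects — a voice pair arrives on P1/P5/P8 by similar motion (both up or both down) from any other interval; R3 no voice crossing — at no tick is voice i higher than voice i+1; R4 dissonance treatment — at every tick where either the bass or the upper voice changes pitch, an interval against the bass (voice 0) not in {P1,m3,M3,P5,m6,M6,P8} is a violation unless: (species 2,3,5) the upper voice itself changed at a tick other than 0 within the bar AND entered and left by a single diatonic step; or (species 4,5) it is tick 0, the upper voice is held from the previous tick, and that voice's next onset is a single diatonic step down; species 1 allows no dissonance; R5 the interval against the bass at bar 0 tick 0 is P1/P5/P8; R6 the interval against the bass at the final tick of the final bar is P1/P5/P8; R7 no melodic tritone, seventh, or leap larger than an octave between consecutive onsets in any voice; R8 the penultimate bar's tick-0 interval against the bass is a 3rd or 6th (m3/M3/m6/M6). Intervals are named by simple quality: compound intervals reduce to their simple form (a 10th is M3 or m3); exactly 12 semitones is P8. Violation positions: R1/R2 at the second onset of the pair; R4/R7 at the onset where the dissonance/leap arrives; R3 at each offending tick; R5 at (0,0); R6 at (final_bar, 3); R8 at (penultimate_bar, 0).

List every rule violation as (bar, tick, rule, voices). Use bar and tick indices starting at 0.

(3, 0, R4, (0, 1))
(3, 0, R7, (1,))
(4, 0, R4, (0, 1))
(5, 0, R2, (0, 1))
(8, 0, R2, (0, 1))

bar 0: v0=G3 v1=G4 downbeat P8
bar 1: v0=A3 v1=F4 downbeat m6
bar 2: v0=C4 v1=A4 downbeat M6
bar 3: v0=A3 v1=B3 downbeat M2
bar 4: v0=F3 v1=G4 downbeat M2
bar 5: v0=E3 v1=E4 downbeat P8
bar 6: v0=F3 v1=A3 downbeat M3
bar 7: v0=F3 v1=D4 downbeat M6
bar 8: v0=G3 v1=G4 downbeat P8
  -> R4 @ bar 3 tick 0 v(0, 1): A3/B3 M2 untreated
  -> R7 @ bar 3 tick 0 v(1,): A4->B3 leap 10st
  -> R4 @ bar 4 tick 0 v(0, 1): F3/G4 M2 untreated
  -> R2 @ bar 5 tick 0 v(0, 1): F3/G4 M2 -> E3/E4 P8 similar
  -> R2 @ bar 8 tick 0 v(0, 1): F3/D4 M6 -> G3/G4 P8 similar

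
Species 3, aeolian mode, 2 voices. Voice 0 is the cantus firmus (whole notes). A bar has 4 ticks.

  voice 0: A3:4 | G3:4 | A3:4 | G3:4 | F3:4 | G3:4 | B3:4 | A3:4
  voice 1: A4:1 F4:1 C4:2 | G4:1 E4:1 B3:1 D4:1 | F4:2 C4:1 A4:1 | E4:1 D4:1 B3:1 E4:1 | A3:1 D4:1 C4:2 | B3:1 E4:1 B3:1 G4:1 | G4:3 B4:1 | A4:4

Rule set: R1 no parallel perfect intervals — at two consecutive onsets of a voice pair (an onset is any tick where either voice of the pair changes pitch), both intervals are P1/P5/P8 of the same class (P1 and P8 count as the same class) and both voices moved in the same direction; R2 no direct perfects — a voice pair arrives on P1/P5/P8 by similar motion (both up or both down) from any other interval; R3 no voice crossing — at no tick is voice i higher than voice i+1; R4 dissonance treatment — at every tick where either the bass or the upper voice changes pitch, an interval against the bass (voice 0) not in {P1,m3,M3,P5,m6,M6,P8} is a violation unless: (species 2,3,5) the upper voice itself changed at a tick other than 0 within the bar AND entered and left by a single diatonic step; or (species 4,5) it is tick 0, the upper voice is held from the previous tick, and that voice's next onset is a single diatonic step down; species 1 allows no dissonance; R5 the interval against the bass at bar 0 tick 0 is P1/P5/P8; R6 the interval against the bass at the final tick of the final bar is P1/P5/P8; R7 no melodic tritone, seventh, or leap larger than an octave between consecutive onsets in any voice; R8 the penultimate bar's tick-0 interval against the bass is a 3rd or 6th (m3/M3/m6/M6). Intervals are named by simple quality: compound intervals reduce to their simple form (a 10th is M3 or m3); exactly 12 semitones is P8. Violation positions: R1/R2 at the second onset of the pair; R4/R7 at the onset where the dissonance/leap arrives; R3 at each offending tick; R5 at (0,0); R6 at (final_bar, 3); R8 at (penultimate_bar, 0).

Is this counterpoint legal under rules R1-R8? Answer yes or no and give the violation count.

bar 0: v0=A3 v1=A4 (P8)
bar 1: v0=G3 v1=G4 (P8)
bar 2: v0=A3 v1=F4 (m6)
bar 3: v0=G3 v1=E4 (M6)
bar 4: v0=F3 v1=A3 (M3)
bar 5: v0=G3 v1=B3 (M3)
bar 6: v0=B3 v1=G4 (m6)
bar 7: v0=A3 v1=A4 (P8)
  R1 @ bar7.0: B3/B4 P8 -> A3/A4 P8 similar

No (1 violations)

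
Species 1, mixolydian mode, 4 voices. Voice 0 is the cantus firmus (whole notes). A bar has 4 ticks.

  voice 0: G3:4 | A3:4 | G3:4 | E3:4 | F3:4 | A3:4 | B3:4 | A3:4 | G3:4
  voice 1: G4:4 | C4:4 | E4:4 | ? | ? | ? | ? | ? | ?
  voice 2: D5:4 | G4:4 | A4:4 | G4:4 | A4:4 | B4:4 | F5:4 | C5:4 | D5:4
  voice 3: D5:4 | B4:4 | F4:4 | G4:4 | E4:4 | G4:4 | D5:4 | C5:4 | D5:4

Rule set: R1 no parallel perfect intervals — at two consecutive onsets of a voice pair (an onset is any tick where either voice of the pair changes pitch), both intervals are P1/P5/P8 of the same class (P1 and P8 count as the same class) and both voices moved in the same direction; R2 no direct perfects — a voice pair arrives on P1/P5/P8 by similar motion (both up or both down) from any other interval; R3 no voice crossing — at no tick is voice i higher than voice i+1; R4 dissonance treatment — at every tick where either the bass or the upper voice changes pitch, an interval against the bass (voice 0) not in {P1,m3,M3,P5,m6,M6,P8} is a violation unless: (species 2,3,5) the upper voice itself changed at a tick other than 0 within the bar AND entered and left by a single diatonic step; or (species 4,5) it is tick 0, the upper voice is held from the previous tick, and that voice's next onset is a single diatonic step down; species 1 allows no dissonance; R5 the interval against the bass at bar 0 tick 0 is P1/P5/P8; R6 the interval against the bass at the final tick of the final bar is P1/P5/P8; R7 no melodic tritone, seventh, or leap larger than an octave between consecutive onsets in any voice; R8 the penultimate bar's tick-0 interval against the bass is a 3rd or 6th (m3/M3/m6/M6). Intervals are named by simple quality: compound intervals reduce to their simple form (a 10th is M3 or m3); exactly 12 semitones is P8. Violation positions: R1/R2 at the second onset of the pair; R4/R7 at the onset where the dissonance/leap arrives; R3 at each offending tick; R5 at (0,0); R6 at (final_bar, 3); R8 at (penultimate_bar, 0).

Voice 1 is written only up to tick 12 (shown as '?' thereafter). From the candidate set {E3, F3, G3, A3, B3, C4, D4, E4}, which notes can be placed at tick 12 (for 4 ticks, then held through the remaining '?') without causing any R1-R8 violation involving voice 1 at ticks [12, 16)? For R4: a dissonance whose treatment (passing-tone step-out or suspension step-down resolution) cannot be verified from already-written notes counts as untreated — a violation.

{E4}

E3: violates R2
F3: violates R4,R7
G3: violates R2
A3: violates R4
B3: violates R2
C4: violates R2
D4: violates R4
E4: legal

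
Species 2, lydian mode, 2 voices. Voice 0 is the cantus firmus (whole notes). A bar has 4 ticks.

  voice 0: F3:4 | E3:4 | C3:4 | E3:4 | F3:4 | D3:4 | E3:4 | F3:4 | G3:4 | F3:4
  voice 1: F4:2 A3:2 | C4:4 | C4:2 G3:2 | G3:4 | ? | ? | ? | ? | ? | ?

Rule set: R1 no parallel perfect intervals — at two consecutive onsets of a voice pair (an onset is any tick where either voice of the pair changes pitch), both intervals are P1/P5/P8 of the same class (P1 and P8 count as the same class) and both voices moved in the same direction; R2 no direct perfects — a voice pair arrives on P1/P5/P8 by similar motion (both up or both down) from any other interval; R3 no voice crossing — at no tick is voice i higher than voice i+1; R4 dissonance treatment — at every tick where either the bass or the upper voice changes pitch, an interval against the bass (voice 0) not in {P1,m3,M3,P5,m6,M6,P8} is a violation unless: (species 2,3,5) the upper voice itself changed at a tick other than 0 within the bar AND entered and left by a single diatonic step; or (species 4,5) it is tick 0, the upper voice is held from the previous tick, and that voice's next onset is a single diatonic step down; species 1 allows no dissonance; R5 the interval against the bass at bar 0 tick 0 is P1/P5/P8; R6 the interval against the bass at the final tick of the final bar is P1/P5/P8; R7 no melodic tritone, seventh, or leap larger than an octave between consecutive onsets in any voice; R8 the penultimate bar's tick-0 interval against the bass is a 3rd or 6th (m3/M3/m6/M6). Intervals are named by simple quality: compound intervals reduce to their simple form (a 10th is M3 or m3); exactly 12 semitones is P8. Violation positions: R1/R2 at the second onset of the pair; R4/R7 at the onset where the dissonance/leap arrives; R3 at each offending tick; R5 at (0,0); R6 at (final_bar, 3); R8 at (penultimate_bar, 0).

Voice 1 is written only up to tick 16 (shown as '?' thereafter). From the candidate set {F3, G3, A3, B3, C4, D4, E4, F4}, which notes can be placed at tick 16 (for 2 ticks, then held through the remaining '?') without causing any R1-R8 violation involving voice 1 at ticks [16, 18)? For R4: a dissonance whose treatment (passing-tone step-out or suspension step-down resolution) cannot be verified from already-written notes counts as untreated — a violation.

F3: legal
G3: violates R4
A3: legal
B3: violates R4
C4: violates R2
D4: legal
E4: violates R4
F4: violates R2,R7

{A3, D4, F3}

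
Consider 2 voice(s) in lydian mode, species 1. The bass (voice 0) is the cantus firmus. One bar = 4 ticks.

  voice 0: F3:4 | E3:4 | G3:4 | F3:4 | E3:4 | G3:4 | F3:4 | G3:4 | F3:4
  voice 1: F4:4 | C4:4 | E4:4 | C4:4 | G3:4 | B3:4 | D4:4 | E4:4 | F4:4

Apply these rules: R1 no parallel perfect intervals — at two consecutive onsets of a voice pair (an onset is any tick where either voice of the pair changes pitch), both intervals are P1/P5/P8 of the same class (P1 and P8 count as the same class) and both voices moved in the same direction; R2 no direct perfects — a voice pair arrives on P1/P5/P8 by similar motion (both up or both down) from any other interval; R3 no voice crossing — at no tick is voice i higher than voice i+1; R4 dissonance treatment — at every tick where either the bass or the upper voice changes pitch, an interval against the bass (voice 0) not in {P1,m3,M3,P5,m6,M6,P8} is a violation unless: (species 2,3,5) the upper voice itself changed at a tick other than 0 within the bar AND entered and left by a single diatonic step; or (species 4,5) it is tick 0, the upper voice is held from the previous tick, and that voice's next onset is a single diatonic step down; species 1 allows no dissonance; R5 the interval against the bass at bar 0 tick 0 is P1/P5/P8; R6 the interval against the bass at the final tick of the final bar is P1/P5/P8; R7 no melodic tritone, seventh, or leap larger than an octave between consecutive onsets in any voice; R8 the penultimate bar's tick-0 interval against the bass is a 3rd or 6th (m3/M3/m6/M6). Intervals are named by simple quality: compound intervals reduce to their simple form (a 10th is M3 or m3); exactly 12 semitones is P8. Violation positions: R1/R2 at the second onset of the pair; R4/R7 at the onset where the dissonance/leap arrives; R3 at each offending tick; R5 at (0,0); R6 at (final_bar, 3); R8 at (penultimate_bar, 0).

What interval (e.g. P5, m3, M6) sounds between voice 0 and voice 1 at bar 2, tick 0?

M6

voice 0=G3 voice 1=E4 -> M6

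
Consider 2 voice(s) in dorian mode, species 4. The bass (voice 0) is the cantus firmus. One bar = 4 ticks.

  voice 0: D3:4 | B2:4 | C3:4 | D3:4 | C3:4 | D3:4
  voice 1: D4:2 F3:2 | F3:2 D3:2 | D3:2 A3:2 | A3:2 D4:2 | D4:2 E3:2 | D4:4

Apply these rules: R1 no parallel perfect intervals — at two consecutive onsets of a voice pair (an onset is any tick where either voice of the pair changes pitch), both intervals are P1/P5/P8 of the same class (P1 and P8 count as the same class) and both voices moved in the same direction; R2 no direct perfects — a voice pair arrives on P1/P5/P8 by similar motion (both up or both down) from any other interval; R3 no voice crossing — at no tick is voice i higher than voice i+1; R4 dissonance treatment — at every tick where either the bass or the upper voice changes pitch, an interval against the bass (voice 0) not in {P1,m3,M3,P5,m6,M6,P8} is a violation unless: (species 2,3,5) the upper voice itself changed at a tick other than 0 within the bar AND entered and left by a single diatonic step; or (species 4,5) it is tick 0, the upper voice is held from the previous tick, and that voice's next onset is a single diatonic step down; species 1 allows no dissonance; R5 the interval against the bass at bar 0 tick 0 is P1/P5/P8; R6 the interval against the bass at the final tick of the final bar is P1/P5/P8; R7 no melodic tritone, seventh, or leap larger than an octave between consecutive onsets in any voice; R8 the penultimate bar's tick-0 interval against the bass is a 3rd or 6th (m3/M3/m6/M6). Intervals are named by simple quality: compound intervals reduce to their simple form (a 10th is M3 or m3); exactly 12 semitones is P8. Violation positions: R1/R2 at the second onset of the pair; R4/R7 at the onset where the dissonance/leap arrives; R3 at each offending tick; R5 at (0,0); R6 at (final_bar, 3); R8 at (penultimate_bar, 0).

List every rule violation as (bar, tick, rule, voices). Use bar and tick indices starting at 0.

bar 0: v0=D3 v1=D4 downbeat P8
bar 1: v0=B2 v1=F3 downbeat TT
bar 2: v0=C3 v1=D3 downbeat M2
bar 3: v0=D3 v1=A3 downbeat P5
bar 4: v0=C3 v1=D4 downbeat M2
bar 5: v0=D3 v1=D4 downbeat P8
  -> R4 @ bar 1 tick 0 v(0, 1): B2/F3 TT untreated
  -> R4 @ bar 2 tick 0 v(0, 1): C3/D3 M2 untreated
  -> R4 @ bar 4 tick 0 v(0, 1): C3/D4 M2 untreated
  -> R8 @ bar 4 tick 0 v(0, 1): penult M2 not 3rd/6th
  -> R7 @ bar 4 tick 2 v(1,): D4->E3 leap 10st
  -> R2 @ bar 5 tick 0 v(0, 1): C3/E3 M3 -> D3/D4 P8 similar
  -> R7 @ bar 5 tick 0 v(1,): E3->D4 leap 10st

(1, 0, R4, (0, 1))
(2, 0, R4, (0, 1))
(4, 0, R4, (0, 1))
(4, 0, R8, (0, 1))
(4, 2, R7, (1,))
(5, 0, R2, (0, 1))
(5, 0, R7, (1,))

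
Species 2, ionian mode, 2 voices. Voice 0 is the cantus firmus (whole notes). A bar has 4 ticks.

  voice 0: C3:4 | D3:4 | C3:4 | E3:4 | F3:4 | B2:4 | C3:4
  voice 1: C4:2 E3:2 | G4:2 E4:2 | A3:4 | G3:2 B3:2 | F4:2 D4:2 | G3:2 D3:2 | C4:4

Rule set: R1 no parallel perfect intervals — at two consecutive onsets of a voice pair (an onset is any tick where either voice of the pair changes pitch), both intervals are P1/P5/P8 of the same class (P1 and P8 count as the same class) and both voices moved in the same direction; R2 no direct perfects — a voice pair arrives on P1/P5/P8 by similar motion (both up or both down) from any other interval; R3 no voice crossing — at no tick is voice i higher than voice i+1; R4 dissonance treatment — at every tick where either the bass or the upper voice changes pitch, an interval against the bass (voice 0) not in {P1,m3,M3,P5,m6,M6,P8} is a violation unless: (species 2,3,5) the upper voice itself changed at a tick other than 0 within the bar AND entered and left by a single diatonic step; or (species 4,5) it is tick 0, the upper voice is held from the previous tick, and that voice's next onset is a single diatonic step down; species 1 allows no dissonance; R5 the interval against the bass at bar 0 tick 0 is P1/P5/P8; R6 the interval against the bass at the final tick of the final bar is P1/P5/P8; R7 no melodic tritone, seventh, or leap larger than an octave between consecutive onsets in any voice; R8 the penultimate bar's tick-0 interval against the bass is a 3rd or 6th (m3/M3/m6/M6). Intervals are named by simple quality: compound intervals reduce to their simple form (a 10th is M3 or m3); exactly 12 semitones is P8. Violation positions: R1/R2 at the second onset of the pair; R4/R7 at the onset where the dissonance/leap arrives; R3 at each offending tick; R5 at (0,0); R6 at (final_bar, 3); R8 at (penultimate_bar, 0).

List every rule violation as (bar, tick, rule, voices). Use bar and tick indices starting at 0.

bar 0: v0=C3 v1=C4 downbeat P8
bar 1: v0=D3 v1=G4 downbeat P4
bar 2: v0=C3 v1=A3 downbeat M6
bar 3: v0=E3 v1=G3 downbeat m3
bar 4: v0=F3 v1=F4 downbeat P8
bar 5: v0=B2 v1=G3 downbeat m6
bar 6: v0=C3 v1=C4 downbeat P8
  -> R4 @ bar 1 tick 0 v(0, 1): D3/G4 P4 untreated
  -> R7 @ bar 1 tick 0 v(1,): E3->G4 leap 15st
  -> R4 @ bar 1 tick 2 v(0, 1): D3/E4 M2 untreated
  -> R2 @ bar 4 tick 0 v(0, 1): E3/B3 P5 -> F3/F4 P8 similar
  -> R7 @ bar 4 tick 0 v(1,): B3->F4 leap 6st
  -> R7 @ bar 5 tick 0 v(0,): F3->B2 leap 6st
  -> R2 @ bar 6 tick 0 v(0, 1): B2/D3 m3 -> C3/C4 P8 similar
  -> R7 @ bar 6 tick 0 v(1,): D3->C4 leap 10st

(1, 0, R4, (0, 1))
(1, 0, R7, (1,))
(1, 2, R4, (0, 1))
(4, 0, R2, (0, 1))
(4, 0, R7, (1,))
(5, 0, R7, (0,))
(6, 0, R2, (0, 1))
(6, 0, R7, (1,))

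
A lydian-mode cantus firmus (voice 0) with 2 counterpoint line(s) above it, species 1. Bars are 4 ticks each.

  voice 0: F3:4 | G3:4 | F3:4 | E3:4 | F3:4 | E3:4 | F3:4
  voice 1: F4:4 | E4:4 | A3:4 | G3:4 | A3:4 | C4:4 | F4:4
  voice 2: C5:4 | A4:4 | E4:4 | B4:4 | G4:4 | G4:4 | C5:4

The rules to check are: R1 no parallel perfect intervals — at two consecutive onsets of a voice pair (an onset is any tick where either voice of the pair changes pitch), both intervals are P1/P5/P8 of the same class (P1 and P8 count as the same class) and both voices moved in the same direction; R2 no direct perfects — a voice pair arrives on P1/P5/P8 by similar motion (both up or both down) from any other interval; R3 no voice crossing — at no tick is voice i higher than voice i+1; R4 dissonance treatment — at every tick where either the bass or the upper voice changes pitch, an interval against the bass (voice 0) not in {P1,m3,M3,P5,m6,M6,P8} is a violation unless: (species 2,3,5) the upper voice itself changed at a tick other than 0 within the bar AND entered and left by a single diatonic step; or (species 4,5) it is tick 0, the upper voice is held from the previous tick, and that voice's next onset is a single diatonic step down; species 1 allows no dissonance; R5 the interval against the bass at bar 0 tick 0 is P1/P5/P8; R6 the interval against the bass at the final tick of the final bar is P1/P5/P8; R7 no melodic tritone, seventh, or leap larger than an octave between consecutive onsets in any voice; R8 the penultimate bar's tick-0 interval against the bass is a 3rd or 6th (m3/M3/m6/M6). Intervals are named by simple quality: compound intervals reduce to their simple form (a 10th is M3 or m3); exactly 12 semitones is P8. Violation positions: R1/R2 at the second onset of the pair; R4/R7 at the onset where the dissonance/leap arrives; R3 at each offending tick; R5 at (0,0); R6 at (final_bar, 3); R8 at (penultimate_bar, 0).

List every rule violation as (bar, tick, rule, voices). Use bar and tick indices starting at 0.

(1, 0, R4, (0, 2))
(2, 0, R2, (1, 2))
(2, 0, R4, (0, 2))
(4, 0, R4, (0, 2))
(6, 0, R1, (1, 2))
(6, 0, R2, (0, 1))
(6, 0, R2, (0, 2))

bar 0: v0=F3 v1=F4 v2=C5 downbeat P5
bar 1: v0=G3 v1=E4 v2=A4 downbeat M2
bar 2: v0=F3 v1=A3 v2=E4 downbeat M7
bar 3: v0=E3 v1=G3 v2=B4 downbeat P5
bar 4: v0=F3 v1=A3 v2=G4 downbeat M2
bar 5: v0=E3 v1=C4 v2=G4 downbeat m3
bar 6: v0=F3 v1=F4 v2=C5 downbeat P5
  -> R4 @ bar 1 tick 0 v(0, 2): G3/A4 M2 untreated
  -> R2 @ bar 2 tick 0 v(1, 2): E4/A4 P4 -> A3/E4 P5 similar
  -> R4 @ bar 2 tick 0 v(0, 2): F3/E4 M7 untreated
  -> R4 @ bar 4 tick 0 v(0, 2): F3/G4 M2 untreated
  -> R1 @ bar 6 tick 0 v(1, 2): C4/G4 P5 -> F4/C5 P5 similar
  -> R2 @ bar 6 tick 0 v(0, 1): E3/C4 m6 -> F3/F4 P8 similar
  -> R2 @ bar 6 tick 0 v(0, 2): E3/G4 m3 -> F3/C5 P5 similar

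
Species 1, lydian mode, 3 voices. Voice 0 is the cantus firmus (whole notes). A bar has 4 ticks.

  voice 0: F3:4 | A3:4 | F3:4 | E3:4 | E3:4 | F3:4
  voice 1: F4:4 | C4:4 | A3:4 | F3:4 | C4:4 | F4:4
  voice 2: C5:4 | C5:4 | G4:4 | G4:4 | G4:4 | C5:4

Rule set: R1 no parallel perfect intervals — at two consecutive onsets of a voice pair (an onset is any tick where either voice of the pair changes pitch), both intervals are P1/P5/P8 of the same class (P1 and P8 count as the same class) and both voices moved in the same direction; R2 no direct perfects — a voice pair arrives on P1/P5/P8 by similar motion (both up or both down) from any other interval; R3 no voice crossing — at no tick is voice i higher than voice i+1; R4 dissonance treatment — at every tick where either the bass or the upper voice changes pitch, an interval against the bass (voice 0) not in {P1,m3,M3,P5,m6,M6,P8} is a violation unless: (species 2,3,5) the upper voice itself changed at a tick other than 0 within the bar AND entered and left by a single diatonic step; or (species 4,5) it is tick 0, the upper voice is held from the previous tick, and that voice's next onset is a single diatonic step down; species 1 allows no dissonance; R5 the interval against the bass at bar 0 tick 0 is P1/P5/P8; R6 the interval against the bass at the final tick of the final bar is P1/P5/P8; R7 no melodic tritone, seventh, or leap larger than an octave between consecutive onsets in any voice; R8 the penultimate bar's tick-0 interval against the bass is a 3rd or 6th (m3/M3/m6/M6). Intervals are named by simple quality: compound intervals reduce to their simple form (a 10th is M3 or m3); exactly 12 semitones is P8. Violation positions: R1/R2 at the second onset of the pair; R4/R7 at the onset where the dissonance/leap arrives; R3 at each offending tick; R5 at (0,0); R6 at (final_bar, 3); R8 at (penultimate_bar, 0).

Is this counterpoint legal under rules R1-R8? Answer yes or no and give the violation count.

No (5 violations)

bar 0: v0=F3 v1=F4 v2=C5 (P5)
bar 1: v0=A3 v1=C4 v2=C5 (m3)
bar 2: v0=F3 v1=A3 v2=G4 (M2)
bar 3: v0=E3 v1=F3 v2=G4 (m3)
bar 4: v0=E3 v1=C4 v2=G4 (m3)
bar 5: v0=F3 v1=F4 v2=C5 (P5)
  R4 @ bar2.0: F3/G4 M2 untreated
  R4 @ bar3.0: E3/F3 m2 untreated
  R1 @ bar5.0: C4/G4 P5 -> F4/C5 P5 similar
  R2 @ bar5.0: E3/C4 m6 -> F3/F4 P8 similar
  R2 @ bar5.0: E3/G4 m3 -> F3/C5 P5 similar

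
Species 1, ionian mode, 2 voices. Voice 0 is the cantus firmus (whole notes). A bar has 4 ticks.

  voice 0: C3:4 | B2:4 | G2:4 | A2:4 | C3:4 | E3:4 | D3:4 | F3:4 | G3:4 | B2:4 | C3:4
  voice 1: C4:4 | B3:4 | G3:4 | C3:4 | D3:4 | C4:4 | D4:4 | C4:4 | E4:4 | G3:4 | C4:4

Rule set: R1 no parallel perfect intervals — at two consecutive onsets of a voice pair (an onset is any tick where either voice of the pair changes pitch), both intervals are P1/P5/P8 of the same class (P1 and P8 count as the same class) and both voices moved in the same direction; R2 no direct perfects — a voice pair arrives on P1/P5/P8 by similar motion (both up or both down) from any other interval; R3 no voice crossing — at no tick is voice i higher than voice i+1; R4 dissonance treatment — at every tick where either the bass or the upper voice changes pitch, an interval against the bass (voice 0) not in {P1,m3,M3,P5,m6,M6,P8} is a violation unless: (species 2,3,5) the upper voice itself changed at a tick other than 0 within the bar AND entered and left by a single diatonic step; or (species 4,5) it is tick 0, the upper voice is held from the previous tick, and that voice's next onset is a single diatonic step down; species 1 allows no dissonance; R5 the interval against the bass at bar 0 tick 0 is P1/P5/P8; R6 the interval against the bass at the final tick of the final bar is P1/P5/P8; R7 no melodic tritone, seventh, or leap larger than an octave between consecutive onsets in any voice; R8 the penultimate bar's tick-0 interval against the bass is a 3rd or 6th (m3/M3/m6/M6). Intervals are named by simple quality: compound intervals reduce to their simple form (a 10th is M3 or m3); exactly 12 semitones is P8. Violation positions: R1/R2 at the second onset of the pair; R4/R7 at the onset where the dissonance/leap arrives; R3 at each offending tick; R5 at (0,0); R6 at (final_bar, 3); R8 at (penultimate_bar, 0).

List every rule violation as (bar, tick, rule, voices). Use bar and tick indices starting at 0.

bar 0: v0=C3 v1=C4 downbeat P8
bar 1: v0=B2 v1=B3 downbeat P8
bar 2: v0=G2 v1=G3 downbeat P8
bar 3: v0=A2 v1=C3 downbeat m3
bar 4: v0=C3 v1=D3 downbeat M2
bar 5: v0=E3 v1=C4 downbeat m6
bar 6: v0=D3 v1=D4 downbeat P8
bar 7: v0=F3 v1=C4 downbeat P5
bar 8: v0=G3 v1=E4 downbeat M6
bar 9: v0=B2 v1=G3 downbeat m6
bar 10: v0=C3 v1=C4 downbeat P8
  -> R1 @ bar 1 tick 0 v(0, 1): C3/C4 P8 -> B2/B3 P8 similar
  -> R1 @ bar 2 tick 0 v(0, 1): B2/B3 P8 -> G2/G3 P8 similar
  -> R4 @ bar 4 tick 0 v(0, 1): C3/D3 M2 untreated
  -> R7 @ bar 5 tick 0 v(1,): D3->C4 leap 10st
  -> R2 @ bar 10 tick 0 v(0, 1): B2/G3 m6 -> C3/C4 P8 similar

(1, 0, R1, (0, 1))
(2, 0, R1, (0, 1))
(4, 0, R4, (0, 1))
(5, 0, R7, (1,))
(10, 0, R2, (0, 1))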